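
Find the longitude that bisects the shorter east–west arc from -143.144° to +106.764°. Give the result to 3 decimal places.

Signed shortest Δλ from -143.144° to +106.764° is -110.092°.
Midpoint longitude = -143.144° + (-110.092°)/2 = -143.144° − 55.046° = -198.190°.
Normalise into (−180°, 180°]: +161.810°.
(The naïve average (-143.144 + +106.764)/2 = -18.19° is on the wrong side of the globe.)

+161.810°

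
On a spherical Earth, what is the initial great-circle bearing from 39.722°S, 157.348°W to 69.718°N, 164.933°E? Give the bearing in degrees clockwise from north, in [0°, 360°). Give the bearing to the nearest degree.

Δλ = 164.933 − -157.348 = 322.281°; wrapped into (−180°, 180°]: -37.719°.
θ = atan2( sin Δλ · cos φ₂ , cos φ₁ · sin φ₂ − sin φ₁ · cos φ₂ · cos Δλ )
  = atan2(-0.21207, 0.89670) = -13.306° → normalised to [0°, 360°): 346.694°.

347°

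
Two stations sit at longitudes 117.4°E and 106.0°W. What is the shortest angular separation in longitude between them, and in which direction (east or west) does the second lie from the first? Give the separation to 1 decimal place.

136.6° east

Raw difference: -106.0 − 117.4 = -223.4°.
Normalise into (−180°, 180°]: -223.4° + 360° = 136.6°.
Positive ⇒ the second point lies to the east; separation 136.6°.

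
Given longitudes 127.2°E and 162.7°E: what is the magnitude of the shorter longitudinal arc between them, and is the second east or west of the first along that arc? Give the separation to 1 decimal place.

Raw difference: 162.7 − 127.2 = 35.5°.
Normalise into (−180°, 180°]: 35.5° stays 35.5°.
Positive ⇒ the second point lies to the east; separation 35.5°.

35.5° east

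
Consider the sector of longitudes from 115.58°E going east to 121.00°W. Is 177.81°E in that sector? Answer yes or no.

Band width going east from +115.58° to -121.00°: ((-121.00 − 115.58) mod 360) = 123.42°.
Offset of +177.81° east of the west edge: ((177.81 − 115.58) mod 360) = 62.23°.
62.23° ≤ 123.42° ⇒ inside.

Yes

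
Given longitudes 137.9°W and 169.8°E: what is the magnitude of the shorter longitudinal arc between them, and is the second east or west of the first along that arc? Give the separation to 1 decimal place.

52.3° west

Raw difference: 169.8 − -137.9 = 307.7°.
Normalise into (−180°, 180°]: 307.7° − 360° = -52.3°.
Negative ⇒ the second point lies to the west; separation 52.3°.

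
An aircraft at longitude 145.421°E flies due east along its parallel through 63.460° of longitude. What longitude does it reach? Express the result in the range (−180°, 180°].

Start at +145.421°; shift +63.460° → +208.881°.
+208.881° lies outside (−180°, 180°]; subtract 360° → -151.119°.

151.119°W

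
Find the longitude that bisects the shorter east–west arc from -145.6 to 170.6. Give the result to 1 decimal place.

Signed shortest Δλ from -145.6° to +170.6° is -43.8°.
Midpoint longitude = -145.6° + (-43.8°)/2 = -145.6° − 21.9° = -167.5°.
(The naïve average (-145.6 + +170.6)/2 = 12.5° is on the wrong side of the globe.)

-167.5°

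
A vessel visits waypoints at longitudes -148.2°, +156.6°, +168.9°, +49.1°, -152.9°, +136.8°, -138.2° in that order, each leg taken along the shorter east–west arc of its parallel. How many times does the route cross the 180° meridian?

Leg 1: -148.2° → +156.6°, shortest Δλ = -55.2° (west) — crosses 180°.
Leg 2: +156.6° → +168.9°, shortest Δλ = 12.3° (east) — does not cross 180°.
Leg 3: +168.9° → +49.1°, shortest Δλ = -119.8° (west) — does not cross 180°.
Leg 4: +49.1° → -152.9°, shortest Δλ = 158.0° (east) — crosses 180°.
Leg 5: -152.9° → +136.8°, shortest Δλ = -70.3° (west) — crosses 180°.
Leg 6: +136.8° → -138.2°, shortest Δλ = 85.0° (east) — crosses 180°.
Total crossings: 4.

4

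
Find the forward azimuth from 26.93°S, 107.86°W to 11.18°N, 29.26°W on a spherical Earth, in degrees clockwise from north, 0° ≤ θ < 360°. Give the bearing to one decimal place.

Δλ = -29.26 − -107.86 = 78.60°.
θ = atan2( sin Δλ · cos φ₂ , cos φ₁ · sin φ₂ − sin φ₁ · cos φ₂ · cos Δλ )
  = atan2(0.96167, 0.26069) = 74.833° → normalised to [0°, 360°): 74.833°.

74.8°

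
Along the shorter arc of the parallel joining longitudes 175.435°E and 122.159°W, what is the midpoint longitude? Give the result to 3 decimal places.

Signed shortest Δλ from +175.435° to -122.159° is +62.406°.
Midpoint longitude = +175.435° + (+62.406°)/2 = +175.435° + 31.203° = +206.638°.
Normalise into (−180°, 180°]: -153.362°.
(The naïve average (+175.435 + -122.159)/2 = 26.638° is on the wrong side of the globe.)

153.362°W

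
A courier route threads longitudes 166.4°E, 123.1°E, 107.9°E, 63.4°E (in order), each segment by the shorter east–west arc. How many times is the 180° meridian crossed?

Leg 1: +166.4° → +123.1°, shortest Δλ = -43.3° (west) — does not cross 180°.
Leg 2: +123.1° → +107.9°, shortest Δλ = -15.2° (west) — does not cross 180°.
Leg 3: +107.9° → +63.4°, shortest Δλ = -44.5° (west) — does not cross 180°.
Total crossings: 0.

0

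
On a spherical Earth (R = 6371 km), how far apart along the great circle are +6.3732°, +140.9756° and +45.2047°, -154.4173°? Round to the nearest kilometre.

7531 km

Δλ = -154.4173 − 140.9756 = -295.3929°; wrapped into (−180°, 180°]: 64.6071°.
Δφ = 45.2047 − 6.3732 = 38.8315°.
a = sin²(Δφ/2) + cos φ₁ · cos φ₂ · sin²(Δλ/2) = 0.310479.
c = 2·atan2(√a, √(1−a)) = 1.18203 rad → d = 6371·c ≈ 7530.74 km.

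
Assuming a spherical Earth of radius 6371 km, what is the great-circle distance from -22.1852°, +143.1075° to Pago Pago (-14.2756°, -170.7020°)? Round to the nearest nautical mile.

2666 nmi

Δλ = -170.7020 − 143.1075 = -313.8095°; wrapped into (−180°, 180°]: 46.1905°.
Δφ = -14.2756 − -22.1852 = 7.9096°.
a = sin²(Δφ/2) + cos φ₁ · cos φ₂ · sin²(Δλ/2) = 0.142835.
c = 2·atan2(√a, √(1−a)) = 0.77513 rad → d = 6371·c ≈ 4938.35 km ≈ 2666.49 nmi.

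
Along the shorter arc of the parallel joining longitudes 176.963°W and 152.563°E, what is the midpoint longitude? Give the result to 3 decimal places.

Signed shortest Δλ from -176.963° to +152.563° is -30.474°.
Midpoint longitude = -176.963° + (-30.474°)/2 = -176.963° − 15.237° = -192.200°.
Normalise into (−180°, 180°]: +167.800°.
(The naïve average (-176.963 + +152.563)/2 = -12.2° is on the wrong side of the globe.)

167.800°E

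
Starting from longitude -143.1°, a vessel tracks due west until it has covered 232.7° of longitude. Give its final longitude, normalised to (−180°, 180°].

Start at -143.1°; shift −232.7° → -375.8°.
-375.8° lies outside (−180°, 180°]; add 360° → -15.8°.

-15.8°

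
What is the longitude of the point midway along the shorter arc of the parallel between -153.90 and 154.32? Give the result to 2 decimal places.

Signed shortest Δλ from -153.90° to +154.32° is -51.78°.
Midpoint longitude = -153.90° + (-51.78°)/2 = -153.90° − 25.89° = -179.79°.
(The naïve average (-153.90 + +154.32)/2 = 0.21° is on the wrong side of the globe.)

-179.79°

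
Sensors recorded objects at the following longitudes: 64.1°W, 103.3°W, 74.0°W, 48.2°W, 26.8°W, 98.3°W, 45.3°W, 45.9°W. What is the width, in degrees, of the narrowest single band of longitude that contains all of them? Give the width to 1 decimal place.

Sort the longitudes: -103.3°, -98.3°, -74.0°, -64.1°, -48.2°, -45.9°, -45.3°, -26.8°.
Eastward gaps between consecutive values (wrapping around): 5.0°, 24.3°, 9.9°, 15.9°, 2.3°, 0.6°, 18.5°, 283.5°.
Largest gap = 283.5° ⇒ minimal covering band is its complement: 360° − 283.5° = 76.5°.
Band runs from -103.3° eastward to -26.8°.

76.5°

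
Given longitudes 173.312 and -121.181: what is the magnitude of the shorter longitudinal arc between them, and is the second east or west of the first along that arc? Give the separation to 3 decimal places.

Raw difference: -121.181 − 173.312 = -294.493°.
Normalise into (−180°, 180°]: -294.493° + 360° = 65.507°.
Positive ⇒ the second point lies to the east; separation 65.507°.

65.507° east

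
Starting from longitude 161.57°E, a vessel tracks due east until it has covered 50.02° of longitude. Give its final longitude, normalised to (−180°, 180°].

Start at +161.57°; shift +50.02° → +211.59°.
+211.59° lies outside (−180°, 180°]; subtract 360° → -148.41°.

148.41°W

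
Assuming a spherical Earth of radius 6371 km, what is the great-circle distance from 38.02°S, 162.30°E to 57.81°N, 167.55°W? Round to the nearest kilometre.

Δλ = -167.55 − 162.30 = -329.85°; wrapped into (−180°, 180°]: 30.15°.
Δφ = 57.81 − -38.02 = 95.83°.
a = sin²(Δφ/2) + cos φ₁ · cos φ₂ · sin²(Δλ/2) = 0.579177.
c = 2·atan2(√a, √(1−a)) = 1.72982 rad → d = 6371·c ≈ 11020.68 km.

11021 km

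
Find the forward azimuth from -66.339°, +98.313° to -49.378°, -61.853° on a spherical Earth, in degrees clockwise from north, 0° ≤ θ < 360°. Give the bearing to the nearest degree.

Δλ = -61.853 − 98.313 = -160.166°.
θ = atan2( sin Δλ · cos φ₂ , cos φ₁ · sin φ₂ − sin φ₁ · cos φ₂ · cos Δλ )
  = atan2(-0.22090, -0.86557) = -165.683° → normalised to [0°, 360°): 194.317°.

194°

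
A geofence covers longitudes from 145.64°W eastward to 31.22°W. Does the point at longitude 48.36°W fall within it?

Yes

Band width going east from -145.64° to -31.22°: ((-31.22 − -145.64) mod 360) = 114.42°.
Offset of -48.36° east of the west edge: ((-48.36 − -145.64) mod 360) = 97.28°.
97.28° ≤ 114.42° ⇒ inside.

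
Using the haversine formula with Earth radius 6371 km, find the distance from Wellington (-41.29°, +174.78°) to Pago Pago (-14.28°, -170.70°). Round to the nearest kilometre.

3315 km

Δλ = -170.70 − 174.78 = -345.48°; wrapped into (−180°, 180°]: 14.52°.
Δφ = -14.28 − -41.29 = 27.01°.
a = sin²(Δφ/2) + cos φ₁ · cos φ₂ · sin²(Δλ/2) = 0.066165.
c = 2·atan2(√a, √(1−a)) = 0.52030 rad → d = 6371·c ≈ 3314.83 km.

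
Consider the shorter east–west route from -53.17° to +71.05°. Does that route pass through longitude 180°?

No

Signed shortest Δλ = ((71.05 − -53.17 + 180) mod 360) − 180 = 124.22°.
Going east by 124.22° from -53.17° reaches +71.05° without touching 180°.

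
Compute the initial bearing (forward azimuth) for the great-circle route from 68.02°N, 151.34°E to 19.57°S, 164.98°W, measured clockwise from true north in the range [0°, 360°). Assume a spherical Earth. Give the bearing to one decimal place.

Δλ = -164.98 − 151.34 = -316.32°; wrapped into (−180°, 180°]: 43.68°.
θ = atan2( sin Δλ · cos φ₂ , cos φ₁ · sin φ₂ − sin φ₁ · cos φ₂ · cos Δλ )
  = atan2(0.65073, -0.75727) = 139.327° → normalised to [0°, 360°): 139.327°.

139.3°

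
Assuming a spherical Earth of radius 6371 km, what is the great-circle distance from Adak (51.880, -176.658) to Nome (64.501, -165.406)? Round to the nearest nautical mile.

Δλ = -165.406 − -176.658 = 11.252°.
Δφ = 64.501 − 51.880 = 12.621°.
a = sin²(Δφ/2) + cos φ₁ · cos φ₂ · sin²(Δλ/2) = 0.014636.
c = 2·atan2(√a, √(1−a)) = 0.24255 rad → d = 6371·c ≈ 1545.29 km ≈ 834.39 nmi.

834 nmi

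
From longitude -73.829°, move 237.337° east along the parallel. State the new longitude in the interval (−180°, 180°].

+163.508°

Start at -73.829°; shift +237.337° → +163.508°.
+163.508° already lies in (−180°, 180°].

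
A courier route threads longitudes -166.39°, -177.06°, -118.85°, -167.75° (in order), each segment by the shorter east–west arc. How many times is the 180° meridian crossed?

0

Leg 1: -166.39° → -177.06°, shortest Δλ = -10.67° (west) — does not cross 180°.
Leg 2: -177.06° → -118.85°, shortest Δλ = 58.21° (east) — does not cross 180°.
Leg 3: -118.85° → -167.75°, shortest Δλ = -48.9° (west) — does not cross 180°.
Total crossings: 0.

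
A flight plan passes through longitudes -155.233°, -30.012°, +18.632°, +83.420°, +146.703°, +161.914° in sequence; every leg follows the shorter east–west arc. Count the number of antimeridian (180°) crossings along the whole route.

0

Leg 1: -155.233° → -30.012°, shortest Δλ = 125.221° (east) — does not cross 180°.
Leg 2: -30.012° → +18.632°, shortest Δλ = 48.644° (east) — does not cross 180°.
Leg 3: +18.632° → +83.420°, shortest Δλ = 64.788° (east) — does not cross 180°.
Leg 4: +83.420° → +146.703°, shortest Δλ = 63.283° (east) — does not cross 180°.
Leg 5: +146.703° → +161.914°, shortest Δλ = 15.211° (east) — does not cross 180°.
Total crossings: 0.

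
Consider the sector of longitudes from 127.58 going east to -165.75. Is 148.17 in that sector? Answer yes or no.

Band width going east from +127.58° to -165.75°: ((-165.75 − 127.58) mod 360) = 66.67°.
Offset of +148.17° east of the west edge: ((148.17 − 127.58) mod 360) = 20.59°.
20.59° ≤ 66.67° ⇒ inside.

Yes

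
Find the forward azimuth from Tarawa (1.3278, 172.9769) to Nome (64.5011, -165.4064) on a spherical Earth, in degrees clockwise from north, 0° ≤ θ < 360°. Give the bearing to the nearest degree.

10°

Δλ = -165.4064 − 172.9769 = -338.3833°; wrapped into (−180°, 180°]: 21.6167°.
θ = atan2( sin Δλ · cos φ₂ , cos φ₁ · sin φ₂ − sin φ₁ · cos φ₂ · cos Δλ )
  = atan2(0.15859, 0.89308) = 10.070° → normalised to [0°, 360°): 10.070°.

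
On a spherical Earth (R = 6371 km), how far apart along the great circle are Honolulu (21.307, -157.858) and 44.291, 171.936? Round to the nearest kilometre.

3769 km

Δλ = 171.936 − -157.858 = 329.794°; wrapped into (−180°, 180°]: -30.206°.
Δφ = 44.291 − 21.307 = 22.984°.
a = sin²(Δφ/2) + cos φ₁ · cos φ₂ · sin²(Δλ/2) = 0.084966.
c = 2·atan2(√a, √(1−a)) = 0.59157 rad → d = 6371·c ≈ 3768.88 km.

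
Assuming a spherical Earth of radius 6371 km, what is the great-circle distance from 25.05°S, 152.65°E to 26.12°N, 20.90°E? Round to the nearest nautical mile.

Δλ = 20.90 − 152.65 = -131.75°.
Δφ = 26.12 − -25.05 = 51.17°.
a = sin²(Δφ/2) + cos φ₁ · cos φ₂ · sin²(Δλ/2) = 0.864024.
c = 2·atan2(√a, √(1−a)) = 2.38627 rad → d = 6371·c ≈ 15202.90 km ≈ 8208.91 nmi.

8209 nmi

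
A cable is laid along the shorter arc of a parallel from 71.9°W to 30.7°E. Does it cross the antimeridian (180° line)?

Signed shortest Δλ = ((30.7 − -71.9 + 180) mod 360) − 180 = 102.6°.
Going east by 102.6° from -71.9° reaches +30.7° without touching 180°.

No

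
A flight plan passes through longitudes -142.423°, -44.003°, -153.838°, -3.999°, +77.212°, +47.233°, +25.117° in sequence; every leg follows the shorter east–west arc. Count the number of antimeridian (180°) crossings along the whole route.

0

Leg 1: -142.423° → -44.003°, shortest Δλ = 98.42° (east) — does not cross 180°.
Leg 2: -44.003° → -153.838°, shortest Δλ = -109.835° (west) — does not cross 180°.
Leg 3: -153.838° → -3.999°, shortest Δλ = 149.839° (east) — does not cross 180°.
Leg 4: -3.999° → +77.212°, shortest Δλ = 81.211° (east) — does not cross 180°.
Leg 5: +77.212° → +47.233°, shortest Δλ = -29.979° (west) — does not cross 180°.
Leg 6: +47.233° → +25.117°, shortest Δλ = -22.116° (west) — does not cross 180°.
Total crossings: 0.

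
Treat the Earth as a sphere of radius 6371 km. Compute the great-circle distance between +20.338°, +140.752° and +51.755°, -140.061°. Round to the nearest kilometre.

7511 km

Δλ = -140.061 − 140.752 = -280.813°; wrapped into (−180°, 180°]: 79.187°.
Δφ = 51.755 − 20.338 = 31.417°.
a = sin²(Δφ/2) + cos φ₁ · cos φ₂ · sin²(Δλ/2) = 0.309073.
c = 2·atan2(√a, √(1−a)) = 1.17900 rad → d = 6371·c ≈ 7511.38 km.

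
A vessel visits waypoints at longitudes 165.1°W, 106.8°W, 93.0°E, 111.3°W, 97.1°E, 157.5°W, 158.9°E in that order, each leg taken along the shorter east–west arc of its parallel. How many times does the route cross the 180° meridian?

5

Leg 1: -165.1° → -106.8°, shortest Δλ = 58.3° (east) — does not cross 180°.
Leg 2: -106.8° → +93.0°, shortest Δλ = -160.2° (west) — crosses 180°.
Leg 3: +93.0° → -111.3°, shortest Δλ = 155.7° (east) — crosses 180°.
Leg 4: -111.3° → +97.1°, shortest Δλ = -151.6° (west) — crosses 180°.
Leg 5: +97.1° → -157.5°, shortest Δλ = 105.4° (east) — crosses 180°.
Leg 6: -157.5° → +158.9°, shortest Δλ = -43.6° (west) — crosses 180°.
Total crossings: 5.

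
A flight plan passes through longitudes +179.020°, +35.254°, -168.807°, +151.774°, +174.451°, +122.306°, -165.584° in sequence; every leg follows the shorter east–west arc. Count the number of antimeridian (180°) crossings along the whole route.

Leg 1: +179.020° → +35.254°, shortest Δλ = -143.766° (west) — does not cross 180°.
Leg 2: +35.254° → -168.807°, shortest Δλ = 155.939° (east) — crosses 180°.
Leg 3: -168.807° → +151.774°, shortest Δλ = -39.419° (west) — crosses 180°.
Leg 4: +151.774° → +174.451°, shortest Δλ = 22.677° (east) — does not cross 180°.
Leg 5: +174.451° → +122.306°, shortest Δλ = -52.145° (west) — does not cross 180°.
Leg 6: +122.306° → -165.584°, shortest Δλ = 72.11° (east) — crosses 180°.
Total crossings: 3.

3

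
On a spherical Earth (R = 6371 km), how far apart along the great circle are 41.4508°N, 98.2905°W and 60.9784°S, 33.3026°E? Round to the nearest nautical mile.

Δλ = 33.3026 − -98.2905 = 131.5931°.
Δφ = -60.9784 − 41.4508 = -102.4292°.
a = sin²(Δφ/2) + cos φ₁ · cos φ₂ · sin²(Δλ/2) = 0.910122.
c = 2·atan2(√a, √(1−a)) = 2.53263 rad → d = 6371·c ≈ 16135.40 km ≈ 8712.42 nmi.

8712 nmi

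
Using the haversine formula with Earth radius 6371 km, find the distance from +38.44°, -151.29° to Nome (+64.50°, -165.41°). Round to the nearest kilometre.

Δλ = -165.41 − -151.29 = -14.12°.
Δφ = 64.50 − 38.44 = 26.06°.
a = sin²(Δφ/2) + cos φ₁ · cos φ₂ · sin²(Δλ/2) = 0.055927.
c = 2·atan2(√a, √(1−a)) = 0.47750 rad → d = 6371·c ≈ 3042.15 km.

3042 km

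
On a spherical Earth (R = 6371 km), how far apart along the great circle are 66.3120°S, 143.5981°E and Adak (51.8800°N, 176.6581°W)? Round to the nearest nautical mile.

Δλ = -176.6581 − 143.5981 = -320.2562°; wrapped into (−180°, 180°]: 39.7438°.
Δφ = 51.8800 − -66.3120 = 118.1920°.
a = sin²(Δφ/2) + cos φ₁ · cos φ₂ · sin²(Δλ/2) = 0.764870.
c = 2·atan2(√a, √(1−a)) = 2.12909 rad → d = 6371·c ≈ 13564.43 km ≈ 7324.21 nmi.

7324 nmi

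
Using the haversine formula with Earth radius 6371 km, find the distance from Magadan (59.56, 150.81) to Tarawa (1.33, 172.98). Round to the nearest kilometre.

6752 km

Δλ = 172.98 − 150.81 = 22.17°.
Δφ = 1.33 − 59.56 = -58.23°.
a = sin²(Δφ/2) + cos φ₁ · cos φ₂ · sin²(Δλ/2) = 0.255468.
c = 2·atan2(√a, √(1−a)) = 1.05978 rad → d = 6371·c ≈ 6751.86 km.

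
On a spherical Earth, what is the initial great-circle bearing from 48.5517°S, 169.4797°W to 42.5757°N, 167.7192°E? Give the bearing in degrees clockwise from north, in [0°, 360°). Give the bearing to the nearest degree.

Δλ = 167.7192 − -169.4797 = 337.1989°; wrapped into (−180°, 180°]: -22.8011°.
θ = atan2( sin Δλ · cos φ₂ , cos φ₁ · sin φ₂ − sin φ₁ · cos φ₂ · cos Δλ )
  = atan2(-0.28537, 0.95667) = -16.610° → normalised to [0°, 360°): 343.390°.

343°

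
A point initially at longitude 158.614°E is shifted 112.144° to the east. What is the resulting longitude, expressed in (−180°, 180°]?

Start at +158.614°; shift +112.144° → +270.758°.
+270.758° lies outside (−180°, 180°]; subtract 360° → -89.242°.

89.242°W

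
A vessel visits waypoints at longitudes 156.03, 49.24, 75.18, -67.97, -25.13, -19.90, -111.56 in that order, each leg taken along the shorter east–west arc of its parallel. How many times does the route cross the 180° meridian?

Leg 1: +156.03° → +49.24°, shortest Δλ = -106.79° (west) — does not cross 180°.
Leg 2: +49.24° → +75.18°, shortest Δλ = 25.94° (east) — does not cross 180°.
Leg 3: +75.18° → -67.97°, shortest Δλ = -143.15° (west) — does not cross 180°.
Leg 4: -67.97° → -25.13°, shortest Δλ = 42.84° (east) — does not cross 180°.
Leg 5: -25.13° → -19.90°, shortest Δλ = 5.23° (east) — does not cross 180°.
Leg 6: -19.90° → -111.56°, shortest Δλ = -91.66° (west) — does not cross 180°.
Total crossings: 0.

0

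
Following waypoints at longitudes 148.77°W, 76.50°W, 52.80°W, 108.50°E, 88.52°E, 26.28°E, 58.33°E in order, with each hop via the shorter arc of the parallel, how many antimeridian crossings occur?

Leg 1: -148.77° → -76.50°, shortest Δλ = 72.27° (east) — does not cross 180°.
Leg 2: -76.50° → -52.80°, shortest Δλ = 23.7° (east) — does not cross 180°.
Leg 3: -52.80° → +108.50°, shortest Δλ = 161.3° (east) — does not cross 180°.
Leg 4: +108.50° → +88.52°, shortest Δλ = -19.98° (west) — does not cross 180°.
Leg 5: +88.52° → +26.28°, shortest Δλ = -62.24° (west) — does not cross 180°.
Leg 6: +26.28° → +58.33°, shortest Δλ = 32.05° (east) — does not cross 180°.
Total crossings: 0.

0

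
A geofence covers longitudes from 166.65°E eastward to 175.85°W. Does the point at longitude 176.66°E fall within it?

Yes

Band width going east from +166.65° to -175.85°: ((-175.85 − 166.65) mod 360) = 17.50°.
Offset of +176.66° east of the west edge: ((176.66 − 166.65) mod 360) = 10.01°.
10.01° ≤ 17.50° ⇒ inside.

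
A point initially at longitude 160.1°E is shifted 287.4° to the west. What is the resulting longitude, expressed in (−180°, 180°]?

Start at +160.1°; shift −287.4° → -127.3°.
-127.3° already lies in (−180°, 180°].

127.3°W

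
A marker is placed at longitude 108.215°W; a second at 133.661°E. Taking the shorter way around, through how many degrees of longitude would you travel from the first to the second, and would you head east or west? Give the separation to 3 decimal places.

Raw difference: 133.661 − -108.215 = 241.876°.
Normalise into (−180°, 180°]: 241.876° − 360° = -118.124°.
Negative ⇒ the second point lies to the west; separation 118.124°.

118.124° west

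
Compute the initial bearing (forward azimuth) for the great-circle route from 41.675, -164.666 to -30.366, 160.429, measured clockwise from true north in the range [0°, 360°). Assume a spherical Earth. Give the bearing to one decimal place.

Δλ = 160.429 − -164.666 = 325.095°; wrapped into (−180°, 180°]: -34.905°.
θ = atan2( sin Δλ · cos φ₂ , cos φ₁ · sin φ₂ − sin φ₁ · cos φ₂ · cos Δλ )
  = atan2(-0.49372, -0.84807) = -149.794° → normalised to [0°, 360°): 210.206°.

210.2°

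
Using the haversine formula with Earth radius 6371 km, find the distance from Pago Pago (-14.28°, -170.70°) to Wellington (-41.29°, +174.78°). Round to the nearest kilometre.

Δλ = 174.78 − -170.70 = 345.48°; wrapped into (−180°, 180°]: -14.52°.
Δφ = -41.29 − -14.28 = -27.01°.
a = sin²(Δφ/2) + cos φ₁ · cos φ₂ · sin²(Δλ/2) = 0.066165.
c = 2·atan2(√a, √(1−a)) = 0.52030 rad → d = 6371·c ≈ 3314.83 km.

3315 km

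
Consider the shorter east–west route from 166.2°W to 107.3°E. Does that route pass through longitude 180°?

Naïve |107.3 − -166.2| = 273.5° > 180°, so the shorter arc goes the other way round — across 180°.
Signed shortest Δλ = ((107.3 − -166.2 + 180) mod 360) − 180 = -86.5°.
Going west by 86.5° from -166.2° passes through 180° before reaching +107.3°.

Yes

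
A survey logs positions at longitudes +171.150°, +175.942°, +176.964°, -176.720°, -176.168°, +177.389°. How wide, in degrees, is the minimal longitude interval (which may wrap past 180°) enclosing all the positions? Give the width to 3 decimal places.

12.682°

Sort the longitudes: -176.720°, -176.168°, +171.150°, +175.942°, +176.964°, +177.389°.
Eastward gaps between consecutive values (wrapping around): 0.552°, 347.318°, 4.792°, 1.022°, 0.425°, 5.891°.
Largest gap = 347.318° ⇒ minimal covering band is its complement: 360° − 347.318° = 12.682°.
Band runs from +171.150° eastward to -176.168°, crossing the antimeridian.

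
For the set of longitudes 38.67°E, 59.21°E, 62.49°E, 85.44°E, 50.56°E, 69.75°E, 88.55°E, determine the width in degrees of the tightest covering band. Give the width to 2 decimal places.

Sort the longitudes: +38.67°, +50.56°, +59.21°, +62.49°, +69.75°, +85.44°, +88.55°.
Eastward gaps between consecutive values (wrapping around): 11.89°, 8.65°, 3.28°, 7.26°, 15.69°, 3.11°, 310.12°.
Largest gap = 310.12° ⇒ minimal covering band is its complement: 360° − 310.12° = 49.88°.
Band runs from +38.67° eastward to +88.55°.

49.88°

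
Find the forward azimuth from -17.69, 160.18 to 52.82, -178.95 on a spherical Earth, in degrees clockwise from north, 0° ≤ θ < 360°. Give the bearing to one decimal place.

Δλ = -178.95 − 160.18 = -339.13°; wrapped into (−180°, 180°]: 20.87°.
θ = atan2( sin Δλ · cos φ₂ , cos φ₁ · sin φ₂ − sin φ₁ · cos φ₂ · cos Δλ )
  = atan2(0.21529, 0.93065) = 13.025° → normalised to [0°, 360°): 13.025°.

13.0°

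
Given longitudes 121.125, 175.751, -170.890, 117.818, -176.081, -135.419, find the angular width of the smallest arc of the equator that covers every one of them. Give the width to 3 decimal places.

Sort the longitudes: -176.081°, -170.890°, -135.419°, +117.818°, +121.125°, +175.751°.
Eastward gaps between consecutive values (wrapping around): 5.191°, 35.471°, 253.237°, 3.307°, 54.626°, 8.168°.
Largest gap = 253.237° ⇒ minimal covering band is its complement: 360° − 253.237° = 106.763°.
Band runs from +117.818° eastward to -135.419°, crossing the antimeridian.

106.763°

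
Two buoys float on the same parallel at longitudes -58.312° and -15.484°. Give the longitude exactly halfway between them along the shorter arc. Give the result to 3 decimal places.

-36.898°

Signed shortest Δλ from -58.312° to -15.484° is +42.828°.
Midpoint longitude = -58.312° + (+42.828°)/2 = -58.312° + 21.414° = -36.898°.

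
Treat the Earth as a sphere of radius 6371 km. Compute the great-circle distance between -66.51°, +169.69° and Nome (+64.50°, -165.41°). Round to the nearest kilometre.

14704 km

Δλ = -165.41 − 169.69 = -335.10°; wrapped into (−180°, 180°]: 24.90°.
Δφ = 64.50 − -66.51 = 131.01°.
a = sin²(Δφ/2) + cos φ₁ · cos φ₂ · sin²(Δλ/2) = 0.836071.
c = 2·atan2(√a, √(1−a)) = 2.30789 rad → d = 6371·c ≈ 14703.59 km.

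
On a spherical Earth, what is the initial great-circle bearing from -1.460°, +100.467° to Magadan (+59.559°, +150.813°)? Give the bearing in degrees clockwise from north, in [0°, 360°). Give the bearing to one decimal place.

24.1°

Δλ = 150.813 − 100.467 = 50.346°.
θ = atan2( sin Δλ · cos φ₂ , cos φ₁ · sin φ₂ − sin φ₁ · cos φ₂ · cos Δλ )
  = atan2(0.39008, 0.87011) = 24.147° → normalised to [0°, 360°): 24.147°.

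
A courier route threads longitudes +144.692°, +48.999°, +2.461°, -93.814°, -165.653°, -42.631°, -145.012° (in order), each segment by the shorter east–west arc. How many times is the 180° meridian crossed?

0

Leg 1: +144.692° → +48.999°, shortest Δλ = -95.693° (west) — does not cross 180°.
Leg 2: +48.999° → +2.461°, shortest Δλ = -46.538° (west) — does not cross 180°.
Leg 3: +2.461° → -93.814°, shortest Δλ = -96.275° (west) — does not cross 180°.
Leg 4: -93.814° → -165.653°, shortest Δλ = -71.839° (west) — does not cross 180°.
Leg 5: -165.653° → -42.631°, shortest Δλ = 123.022° (east) — does not cross 180°.
Leg 6: -42.631° → -145.012°, shortest Δλ = -102.381° (west) — does not cross 180°.
Total crossings: 0.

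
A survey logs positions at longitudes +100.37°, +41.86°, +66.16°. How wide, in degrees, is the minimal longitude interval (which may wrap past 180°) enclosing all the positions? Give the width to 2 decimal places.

58.51°

Sort the longitudes: +41.86°, +66.16°, +100.37°.
Eastward gaps between consecutive values (wrapping around): 24.30°, 34.21°, 301.49°.
Largest gap = 301.49° ⇒ minimal covering band is its complement: 360° − 301.49° = 58.51°.
Band runs from +41.86° eastward to +100.37°.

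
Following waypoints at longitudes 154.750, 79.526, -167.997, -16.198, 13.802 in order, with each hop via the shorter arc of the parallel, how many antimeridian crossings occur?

1

Leg 1: +154.750° → +79.526°, shortest Δλ = -75.224° (west) — does not cross 180°.
Leg 2: +79.526° → -167.997°, shortest Δλ = 112.477° (east) — crosses 180°.
Leg 3: -167.997° → -16.198°, shortest Δλ = 151.799° (east) — does not cross 180°.
Leg 4: -16.198° → +13.802°, shortest Δλ = 30.0° (east) — does not cross 180°.
Total crossings: 1.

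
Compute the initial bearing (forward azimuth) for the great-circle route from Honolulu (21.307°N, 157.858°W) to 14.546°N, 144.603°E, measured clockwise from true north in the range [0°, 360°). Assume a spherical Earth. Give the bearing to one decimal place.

273.2°

Δλ = 144.603 − -157.858 = 302.461°; wrapped into (−180°, 180°]: -57.539°.
θ = atan2( sin Δλ · cos φ₂ , cos φ₁ · sin φ₂ − sin φ₁ · cos φ₂ · cos Δλ )
  = atan2(-0.81671, 0.04521) = -86.831° → normalised to [0°, 360°): 273.169°.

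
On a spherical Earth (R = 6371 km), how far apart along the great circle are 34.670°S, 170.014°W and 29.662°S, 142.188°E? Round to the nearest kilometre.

Δλ = 142.188 − -170.014 = 312.202°; wrapped into (−180°, 180°]: -47.798°.
Δφ = -29.662 − -34.670 = 5.008°.
a = sin²(Δφ/2) + cos φ₁ · cos φ₂ · sin²(Δλ/2) = 0.119205.
c = 2·atan2(√a, √(1−a)) = 0.70503 rad → d = 6371·c ≈ 4491.77 km.

4492 km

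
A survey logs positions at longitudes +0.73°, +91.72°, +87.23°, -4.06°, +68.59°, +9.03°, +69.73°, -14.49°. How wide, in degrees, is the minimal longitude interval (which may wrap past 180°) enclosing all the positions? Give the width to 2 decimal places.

106.21°

Sort the longitudes: -14.49°, -4.06°, +0.73°, +9.03°, +68.59°, +69.73°, +87.23°, +91.72°.
Eastward gaps between consecutive values (wrapping around): 10.43°, 4.79°, 8.30°, 59.56°, 1.14°, 17.50°, 4.49°, 253.79°.
Largest gap = 253.79° ⇒ minimal covering band is its complement: 360° − 253.79° = 106.21°.
Band runs from -14.49° eastward to +91.72°.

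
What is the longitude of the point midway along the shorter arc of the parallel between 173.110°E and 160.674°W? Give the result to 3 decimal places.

173.782°W

Signed shortest Δλ from +173.110° to -160.674° is +26.216°.
Midpoint longitude = +173.110° + (+26.216°)/2 = +173.110° + 13.108° = +186.218°.
Normalise into (−180°, 180°]: -173.782°.
(The naïve average (+173.110 + -160.674)/2 = 6.218° is on the wrong side of the globe.)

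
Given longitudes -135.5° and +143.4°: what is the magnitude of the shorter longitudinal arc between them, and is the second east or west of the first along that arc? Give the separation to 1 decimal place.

81.1° west

Raw difference: 143.4 − -135.5 = 278.9°.
Normalise into (−180°, 180°]: 278.9° − 360° = -81.1°.
Negative ⇒ the second point lies to the west; separation 81.1°.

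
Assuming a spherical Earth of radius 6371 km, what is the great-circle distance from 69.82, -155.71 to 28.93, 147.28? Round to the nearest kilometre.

5760 km

Δλ = 147.28 − -155.71 = 302.99°; wrapped into (−180°, 180°]: -57.01°.
Δφ = 28.93 − 69.82 = -40.89°.
a = sin²(Δφ/2) + cos φ₁ · cos φ₂ · sin²(Δλ/2) = 0.190780.
c = 2·atan2(√a, √(1−a)) = 0.90404 rad → d = 6371·c ≈ 5759.64 km.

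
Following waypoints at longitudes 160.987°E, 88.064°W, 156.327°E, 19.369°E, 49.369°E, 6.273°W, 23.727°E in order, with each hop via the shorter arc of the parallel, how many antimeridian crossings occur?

2

Leg 1: +160.987° → -88.064°, shortest Δλ = 110.949° (east) — crosses 180°.
Leg 2: -88.064° → +156.327°, shortest Δλ = -115.609° (west) — crosses 180°.
Leg 3: +156.327° → +19.369°, shortest Δλ = -136.958° (west) — does not cross 180°.
Leg 4: +19.369° → +49.369°, shortest Δλ = 30.0° (east) — does not cross 180°.
Leg 5: +49.369° → -6.273°, shortest Δλ = -55.642° (west) — does not cross 180°.
Leg 6: -6.273° → +23.727°, shortest Δλ = 30.0° (east) — does not cross 180°.
Total crossings: 2.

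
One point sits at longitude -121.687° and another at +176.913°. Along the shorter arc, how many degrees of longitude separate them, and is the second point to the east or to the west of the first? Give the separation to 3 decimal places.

61.400° west

Raw difference: 176.913 − -121.687 = 298.6°.
Normalise into (−180°, 180°]: 298.6° − 360° = -61.4°.
Negative ⇒ the second point lies to the west; separation 61.400°.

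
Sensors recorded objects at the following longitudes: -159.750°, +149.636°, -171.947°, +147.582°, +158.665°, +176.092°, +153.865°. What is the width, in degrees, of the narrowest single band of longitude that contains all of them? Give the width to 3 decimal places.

Sort the longitudes: -171.947°, -159.750°, +147.582°, +149.636°, +153.865°, +158.665°, +176.092°.
Eastward gaps between consecutive values (wrapping around): 12.197°, 307.332°, 2.054°, 4.229°, 4.800°, 17.427°, 11.961°.
Largest gap = 307.332° ⇒ minimal covering band is its complement: 360° − 307.332° = 52.668°.
Band runs from +147.582° eastward to -159.750°, crossing the antimeridian.

52.668°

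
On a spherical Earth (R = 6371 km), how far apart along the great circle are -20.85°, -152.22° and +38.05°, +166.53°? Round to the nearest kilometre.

Δλ = 166.53 − -152.22 = 318.75°; wrapped into (−180°, 180°]: -41.25°.
Δφ = 38.05 − -20.85 = 58.90°.
a = sin²(Δφ/2) + cos φ₁ · cos φ₂ · sin²(Δλ/2) = 0.333045.
c = 2·atan2(√a, √(1−a)) = 1.23035 rad → d = 6371·c ≈ 7838.54 km.

7839 km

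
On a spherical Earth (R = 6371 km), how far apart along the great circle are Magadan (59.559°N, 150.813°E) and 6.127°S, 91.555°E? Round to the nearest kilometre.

8948 km

Δλ = 91.555 − 150.813 = -59.258°.
Δφ = -6.127 − 59.559 = -65.686°.
a = sin²(Δφ/2) + cos φ₁ · cos φ₂ · sin²(Δλ/2) = 0.417256.
c = 2·atan2(√a, √(1−a)) = 1.40454 rad → d = 6371·c ≈ 8948.35 km.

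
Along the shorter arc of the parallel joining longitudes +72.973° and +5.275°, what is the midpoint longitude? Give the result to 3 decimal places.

Signed shortest Δλ from +72.973° to +5.275° is -67.698°.
Midpoint longitude = +72.973° + (-67.698°)/2 = +72.973° − 33.849° = +39.124°.

+39.124°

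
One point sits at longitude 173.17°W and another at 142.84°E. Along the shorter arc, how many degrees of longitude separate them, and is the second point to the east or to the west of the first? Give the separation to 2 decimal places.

43.99° west

Raw difference: 142.84 − -173.17 = 316.01°.
Normalise into (−180°, 180°]: 316.01° − 360° = -43.99°.
Negative ⇒ the second point lies to the west; separation 43.99°.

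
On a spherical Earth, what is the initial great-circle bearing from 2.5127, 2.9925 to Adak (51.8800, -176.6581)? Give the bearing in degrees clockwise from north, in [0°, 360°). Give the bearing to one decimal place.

Δλ = -176.6581 − 2.9925 = -179.6506°.
θ = atan2( sin Δλ · cos φ₂ , cos φ₁ · sin φ₂ − sin φ₁ · cos φ₂ · cos Δλ )
  = atan2(-0.00376, 0.81303) = -0.265° → normalised to [0°, 360°): 359.735°.

359.7°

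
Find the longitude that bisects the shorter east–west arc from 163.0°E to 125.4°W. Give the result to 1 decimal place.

161.2°W

Signed shortest Δλ from +163.0° to -125.4° is +71.6°.
Midpoint longitude = +163.0° + (+71.6°)/2 = +163.0° + 35.8° = +198.8°.
Normalise into (−180°, 180°]: -161.2°.
(The naïve average (+163.0 + -125.4)/2 = 18.8° is on the wrong side of the globe.)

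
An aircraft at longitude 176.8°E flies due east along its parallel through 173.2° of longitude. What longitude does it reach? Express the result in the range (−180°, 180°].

10.0°W

Start at +176.8°; shift +173.2° → +350.0°.
+350.0° lies outside (−180°, 180°]; subtract 360° → -10.0°.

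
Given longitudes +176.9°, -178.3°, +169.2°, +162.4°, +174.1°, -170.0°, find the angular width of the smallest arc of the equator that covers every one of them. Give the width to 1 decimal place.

Sort the longitudes: -178.3°, -170.0°, +162.4°, +169.2°, +174.1°, +176.9°.
Eastward gaps between consecutive values (wrapping around): 8.3°, 332.4°, 6.8°, 4.9°, 2.8°, 4.8°.
Largest gap = 332.4° ⇒ minimal covering band is its complement: 360° − 332.4° = 27.6°.
Band runs from +162.4° eastward to -170.0°, crossing the antimeridian.

27.6°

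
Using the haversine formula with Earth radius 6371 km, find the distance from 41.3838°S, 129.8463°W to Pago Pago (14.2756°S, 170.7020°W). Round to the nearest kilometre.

4951 km

Δλ = -170.7020 − -129.8463 = -40.8557°.
Δφ = -14.2756 − -41.3838 = 27.1082°.
a = sin²(Δφ/2) + cos φ₁ · cos φ₂ · sin²(Δλ/2) = 0.143505.
c = 2·atan2(√a, √(1−a)) = 0.77704 rad → d = 6371·c ≈ 4950.55 km.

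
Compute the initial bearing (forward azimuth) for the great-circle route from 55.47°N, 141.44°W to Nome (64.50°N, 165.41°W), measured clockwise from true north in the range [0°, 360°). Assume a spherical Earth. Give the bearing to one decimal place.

Δλ = -165.41 − -141.44 = -23.97°.
θ = atan2( sin Δλ · cos φ₂ , cos φ₁ · sin φ₂ − sin φ₁ · cos φ₂ · cos Δλ )
  = atan2(-0.17490, 0.18754) = -43.003° → normalised to [0°, 360°): 316.997°.

317.0°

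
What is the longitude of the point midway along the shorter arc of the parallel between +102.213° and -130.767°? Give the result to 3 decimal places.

+165.723°

Signed shortest Δλ from +102.213° to -130.767° is +127.020°.
Midpoint longitude = +102.213° + (+127.020°)/2 = +102.213° + 63.510° = +165.723°.
(The naïve average (+102.213 + -130.767)/2 = -14.277° is on the wrong side of the globe.)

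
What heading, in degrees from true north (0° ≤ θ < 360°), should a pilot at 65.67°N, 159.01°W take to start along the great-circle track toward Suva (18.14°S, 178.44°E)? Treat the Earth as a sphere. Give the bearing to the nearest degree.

201°

Δλ = 178.44 − -159.01 = 337.45°; wrapped into (−180°, 180°]: -22.55°.
θ = atan2( sin Δλ · cos φ₂ , cos φ₁ · sin φ₂ − sin φ₁ · cos φ₂ · cos Δλ )
  = atan2(-0.36443, -0.92797) = -158.559° → normalised to [0°, 360°): 201.441°.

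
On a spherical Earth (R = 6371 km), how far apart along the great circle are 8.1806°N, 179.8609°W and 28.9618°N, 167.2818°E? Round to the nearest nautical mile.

Δλ = 167.2818 − -179.8609 = 347.1427°; wrapped into (−180°, 180°]: -12.8573°.
Δφ = 28.9618 − 8.1806 = 20.7812°.
a = sin²(Δφ/2) + cos φ₁ · cos φ₂ · sin²(Δλ/2) = 0.043386.
c = 2·atan2(√a, √(1−a)) = 0.41966 rad → d = 6371·c ≈ 2673.64 km ≈ 1443.65 nmi.

1444 nmi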